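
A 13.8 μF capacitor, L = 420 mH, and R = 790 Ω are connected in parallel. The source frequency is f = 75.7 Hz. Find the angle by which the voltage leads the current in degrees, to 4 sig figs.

-50.91°

ω = 2πf = 475.6 rad/s
X_L = ωL = 199.8 Ω
X_C = 1/(ωC) = 152.4 Ω
Parallel: admittances add. Y = 1/R + 1/(jωL) + jωC
Y = (0.001266 + j0.001558) S
|Y| = 0.002007 S → |Z| = 1/|Y| = 498.2 Ω, ∠Z = −∠Y = -50.91°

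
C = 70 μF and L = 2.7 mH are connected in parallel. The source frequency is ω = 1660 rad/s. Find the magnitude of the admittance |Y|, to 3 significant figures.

107 mS

X_L = ωL = 4.48 Ω
X_C = 1/(ωC) = 8.61 Ω
Parallel: admittances add. Y = 1/(jωL) + jωC
Y = (0 − j0.107) S
|Y| = 0.107 S → |Z| = 1/|Y| = 9.35 Ω, ∠Z = −∠Y = 90.0°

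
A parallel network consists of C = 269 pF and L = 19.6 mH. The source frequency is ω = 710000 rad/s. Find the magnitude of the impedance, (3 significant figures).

8390 Ω

X_L = ωL = 13900 Ω
X_C = 1/(ωC) = 5240 Ω
Parallel: admittances add. Y = 1/(jωL) + jωC
Y = (0 + j0.000119) S
|Y| = 0.000119 S → |Z| = 1/|Y| = 8390 Ω, ∠Z = −∠Y = -90.0°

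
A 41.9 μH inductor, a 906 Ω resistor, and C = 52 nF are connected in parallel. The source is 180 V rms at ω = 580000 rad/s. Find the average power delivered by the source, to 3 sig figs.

35.8 W

X_L = ωL = 24.3 Ω
X_C = 1/(ωC) = 33.2 Ω
Parallel: admittances add. Y = 1/R + 1/(jωL) + jωC
Y = (0.00110 − j0.0110) S
|Y| = 0.0110 S → |Z| = 1/|Y| = 90.5 Ω, ∠Z = −∠Y = 84.3°
I = V/|Z| = 1.99 A
P = VI cos φ = 180 × 1.99 × cos(84.3°) = 35.8 W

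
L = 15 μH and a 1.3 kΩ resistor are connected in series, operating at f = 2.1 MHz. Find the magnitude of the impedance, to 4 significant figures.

ω = 2πf = 1.319e+07 rad/s
X_L = ωL = 197.9 Ω
Z = 1300 + j197.9 Ω
|Z| = √(1300² + 197.9²) = 1315 Ω

1315 Ω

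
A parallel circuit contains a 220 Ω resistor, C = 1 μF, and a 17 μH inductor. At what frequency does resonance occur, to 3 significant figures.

ω₀ = 1/√(LC) = 1/√(1.7e-05 × 1e-06) = 242500 rad/s
f₀ = ω₀/(2π) = 38.6 kHz

38.6 kHz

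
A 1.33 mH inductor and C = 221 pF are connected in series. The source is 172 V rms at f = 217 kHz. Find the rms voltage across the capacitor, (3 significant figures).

379 V

ω = 2πf = 1.363e+06 rad/s
X_L = ωL = 1810 Ω
X_C = 1/(ωC) = 3320 Ω
Net reactance X = X_L − X_C = -1510 Ω
Z = − j1510 Ω
|Z| = √(0² + 1510²) = 1510 Ω
I = V/|Z| = 114 mA
V_C = I·|Z_C| = 0.114 × 3320 = 379 V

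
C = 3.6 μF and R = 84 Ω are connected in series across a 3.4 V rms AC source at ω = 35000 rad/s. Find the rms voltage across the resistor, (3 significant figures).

3.38 V

X_C = 1/(ωC) = 7.94 Ω
Z = 84.0 − j7.94 Ω
|Z| = √(84.0² + 7.94²) = 84.4 Ω
I = V/|Z| = 40.3 mA
V_R = I·|Z_R| = 0.0403 × 84.0 = 3.38 V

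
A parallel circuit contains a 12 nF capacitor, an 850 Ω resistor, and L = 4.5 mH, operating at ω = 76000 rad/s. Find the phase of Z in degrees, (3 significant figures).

X_L = ωL = 342 Ω
X_C = 1/(ωC) = 1100 Ω
Parallel: admittances add. Y = 1/R + 1/(jωL) + jωC
Y = (0.00118 − j0.00201) S
|Y| = 0.00233 S → |Z| = 1/|Y| = 429 Ω, ∠Z = −∠Y = 59.7°

59.7°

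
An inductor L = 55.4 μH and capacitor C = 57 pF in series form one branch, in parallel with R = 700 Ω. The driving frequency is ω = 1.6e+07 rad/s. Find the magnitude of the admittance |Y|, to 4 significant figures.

X_L = ωL = 886.4 Ω
X_C = 1/(ωC) = 1096 Ω
Branch 1: Z₁ = R = 700.0 Ω
Branch 2 (series LC): Z₂ = j(X_L − X_C) = −j210.1 Ω
Parallel: Z = Z₁Z₂/(Z₁+Z₂), |Z| = 201.2 Ω, ∠Z = -73.29°
|Y| = 1/|Z| = 4.970 mS

4.970 mS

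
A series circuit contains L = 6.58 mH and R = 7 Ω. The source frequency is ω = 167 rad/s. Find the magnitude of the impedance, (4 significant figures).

X_L = ωL = 1.099 Ω
Z = 7.000 + j1.099 Ω
|Z| = √(7.000² + 1.099²) = 7.086 Ω

7.086 Ω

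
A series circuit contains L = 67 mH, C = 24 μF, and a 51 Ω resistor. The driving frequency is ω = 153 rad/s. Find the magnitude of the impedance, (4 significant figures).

X_L = ωL = 10.25 Ω
X_C = 1/(ωC) = 272.3 Ω
Net reactance X = X_L − X_C = -262.1 Ω
Z = 51.00 − j262.1 Ω
|Z| = √(51.00² + 262.1²) = 267.0 Ω

267.0 Ω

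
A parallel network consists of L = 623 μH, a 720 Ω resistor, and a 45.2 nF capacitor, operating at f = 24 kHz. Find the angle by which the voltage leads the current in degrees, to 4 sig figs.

ω = 2πf = 150800 rad/s
X_L = ωL = 93.95 Ω
X_C = 1/(ωC) = 146.7 Ω
Parallel: admittances add. Y = 1/R + 1/(jωL) + jωC
Y = (0.001389 − j0.003828) S
|Y| = 0.004073 S → |Z| = 1/|Y| = 245.5 Ω, ∠Z = −∠Y = 70.06°

70.06°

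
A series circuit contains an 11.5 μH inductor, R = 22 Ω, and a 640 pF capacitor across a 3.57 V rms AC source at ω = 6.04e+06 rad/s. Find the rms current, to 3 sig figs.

18.7 mA

X_L = ωL = 69.5 Ω
X_C = 1/(ωC) = 259 Ω
Net reactance X = X_L − X_C = -189 Ω
Z = 22.0 − j189 Ω
|Z| = √(22.0² + 189²) = 191 Ω
I = V/|Z| = 3.57/191 = 18.7 mA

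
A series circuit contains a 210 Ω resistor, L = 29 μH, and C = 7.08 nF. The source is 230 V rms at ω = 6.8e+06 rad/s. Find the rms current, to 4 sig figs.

X_L = ωL = 197.2 Ω
X_C = 1/(ωC) = 20.77 Ω
Net reactance X = X_L − X_C = 176.4 Ω
Z = 210.0 + j176.4 Ω
|Z| = √(210.0² + 176.4²) = 274.3 Ω
I = V/|Z| = 230/274.3 = 838.6 mA

838.6 mA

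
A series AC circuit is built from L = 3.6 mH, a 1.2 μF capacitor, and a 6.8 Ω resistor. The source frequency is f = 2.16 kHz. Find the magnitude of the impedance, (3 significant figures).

14.3 Ω

ω = 2πf = 13570 rad/s
X_L = ωL = 48.9 Ω
X_C = 1/(ωC) = 61.4 Ω
Net reactance X = X_L − X_C = -12.5 Ω
Z = 6.80 − j12.5 Ω
|Z| = √(6.80² + 12.5²) = 14.3 Ω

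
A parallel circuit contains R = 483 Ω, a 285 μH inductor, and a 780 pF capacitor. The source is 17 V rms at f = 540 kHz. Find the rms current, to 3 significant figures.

ω = 2πf = 3.393e+06 rad/s
X_L = ωL = 967 Ω
X_C = 1/(ωC) = 378 Ω
Parallel: admittances add. Y = 1/R + 1/(jωL) + jωC
Y = (0.00207 + j0.00161) S
|Y| = 0.00262 S → |Z| = 1/|Y| = 381 Ω, ∠Z = −∠Y = -37.9°
I = V/|Z| = 17/381 = 44.6 mA

44.6 mA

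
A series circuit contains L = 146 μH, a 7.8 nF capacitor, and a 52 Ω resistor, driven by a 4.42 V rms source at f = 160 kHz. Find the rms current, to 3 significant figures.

ω = 2πf = 1.005e+06 rad/s
X_L = ωL = 147 Ω
X_C = 1/(ωC) = 128 Ω
Net reactance X = X_L − X_C = 19.2 Ω
Z = 52.0 + j19.2 Ω
|Z| = √(52.0² + 19.2²) = 55.4 Ω
I = V/|Z| = 4.42/55.4 = 79.7 mA

79.7 mA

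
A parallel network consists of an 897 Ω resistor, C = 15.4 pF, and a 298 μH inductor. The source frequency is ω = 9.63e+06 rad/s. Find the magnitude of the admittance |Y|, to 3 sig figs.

X_L = ωL = 2870 Ω
X_C = 1/(ωC) = 6740 Ω
Parallel: admittances add. Y = 1/R + 1/(jωL) + jωC
Y = (0.00111 − j0.000200) S
|Y| = 0.00113 S → |Z| = 1/|Y| = 883 Ω, ∠Z = −∠Y = 10.2°

1.13 mS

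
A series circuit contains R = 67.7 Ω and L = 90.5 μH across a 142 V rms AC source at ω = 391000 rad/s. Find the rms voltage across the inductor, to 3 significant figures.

X_L = ωL = 35.4 Ω
Z = 67.7 + j35.4 Ω
|Z| = √(67.7² + 35.4²) = 76.4 Ω
I = V/|Z| = 1.86 A
V_L = I·|Z_L| = 1.86 × 35.4 = 65.8 V

65.8 V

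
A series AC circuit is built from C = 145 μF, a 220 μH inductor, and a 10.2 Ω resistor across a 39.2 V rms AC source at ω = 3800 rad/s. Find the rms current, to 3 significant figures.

X_L = ωL = 0.836 Ω
X_C = 1/(ωC) = 1.81 Ω
Net reactance X = X_L − X_C = -0.979 Ω
Z = 10.2 − j0.979 Ω
|Z| = √(10.2² + 0.979²) = 10.2 Ω
I = V/|Z| = 39.2/10.2 = 3.83 A

3.83 A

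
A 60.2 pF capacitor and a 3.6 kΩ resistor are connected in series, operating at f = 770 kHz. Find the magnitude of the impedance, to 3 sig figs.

ω = 2πf = 4.838e+06 rad/s
X_C = 1/(ωC) = 3430 Ω
Z = 3600 − j3430 Ω
|Z| = √(3600² + 3430²) = 4970 Ω

4970 Ω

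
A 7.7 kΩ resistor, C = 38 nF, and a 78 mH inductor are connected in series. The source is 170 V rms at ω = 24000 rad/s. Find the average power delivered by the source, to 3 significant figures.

3.72 W

X_L = ωL = 1870 Ω
X_C = 1/(ωC) = 1100 Ω
Net reactance X = X_L − X_C = 776 Ω
Z = 7700 + j776 Ω
|Z| = √(7700² + 776²) = 7740 Ω
∠Z = arctan(776/7700) = 5.75°
I = V/|Z| = 22.0 mA
P = VI cos φ = 170 × 0.0220 × cos(5.75°) = 3.72 W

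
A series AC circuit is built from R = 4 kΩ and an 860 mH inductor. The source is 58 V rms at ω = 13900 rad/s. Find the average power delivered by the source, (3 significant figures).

84.7 mW

X_L = ωL = 12000 Ω
Z = 4000 + j12000 Ω
|Z| = √(4000² + 12000²) = 12600 Ω
∠Z = arctan(12000/4000) = 71.5°
I = V/|Z| = 4.60 mA
P = VI cos φ = 58 × 0.00460 × cos(71.5°) = 84.7 mW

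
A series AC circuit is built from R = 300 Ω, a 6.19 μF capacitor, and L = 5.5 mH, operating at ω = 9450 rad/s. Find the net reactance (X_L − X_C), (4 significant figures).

X_L = ωL = 51.97 Ω
X_C = 1/(ωC) = 17.10 Ω
X = 51.97 − 17.10 = 34.88 Ω

34.88 Ω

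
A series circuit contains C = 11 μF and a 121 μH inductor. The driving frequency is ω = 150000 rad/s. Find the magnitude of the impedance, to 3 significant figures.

17.5 Ω

X_L = ωL = 18.1 Ω
X_C = 1/(ωC) = 0.606 Ω
Net reactance X = X_L − X_C = 17.5 Ω
Z = j17.5 Ω
|Z| = √(0² + 17.5²) = 17.5 Ω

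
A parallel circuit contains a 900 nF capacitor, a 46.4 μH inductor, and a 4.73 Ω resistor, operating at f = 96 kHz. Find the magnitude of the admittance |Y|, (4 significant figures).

549.4 mS

ω = 2πf = 603200 rad/s
X_L = ωL = 27.99 Ω
X_C = 1/(ωC) = 1.842 Ω
Parallel: admittances add. Y = 1/R + 1/(jωL) + jωC
Y = (0.2114 + j0.5071) S
|Y| = 0.5494 S → |Z| = 1/|Y| = 1.820 Ω, ∠Z = −∠Y = -67.37°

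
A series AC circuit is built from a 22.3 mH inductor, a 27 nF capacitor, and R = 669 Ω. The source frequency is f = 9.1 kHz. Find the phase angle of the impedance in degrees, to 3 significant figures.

ω = 2πf = 57180 rad/s
X_L = ωL = 1280 Ω
X_C = 1/(ωC) = 648 Ω
Net reactance X = X_L − X_C = 627 Ω
Z = 669 + j627 Ω
|Z| = √(669² + 627²) = 917 Ω
∠Z = arctan(627/669) = 43.2°

43.2°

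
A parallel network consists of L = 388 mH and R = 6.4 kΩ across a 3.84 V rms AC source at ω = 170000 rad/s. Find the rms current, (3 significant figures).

603 μA

X_L = ωL = 66000 Ω
Parallel: admittances add. Y = 1/R + 1/(jωL)
Y = (0.000156 − j1.52e-05) S
|Y| = 0.000157 S → |Z| = 1/|Y| = 6370 Ω, ∠Z = −∠Y = 5.54°
I = V/|Z| = 3.84/6370 = 603 μA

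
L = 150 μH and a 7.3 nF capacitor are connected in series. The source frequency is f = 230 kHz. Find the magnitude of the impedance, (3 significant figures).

ω = 2πf = 1.445e+06 rad/s
X_L = ωL = 217 Ω
X_C = 1/(ωC) = 94.8 Ω
Net reactance X = X_L − X_C = 122 Ω
Z = j122 Ω
|Z| = √(0² + 122²) = 122 Ω

122 Ω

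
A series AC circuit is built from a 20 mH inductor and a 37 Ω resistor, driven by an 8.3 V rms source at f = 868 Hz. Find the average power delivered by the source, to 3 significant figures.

192 mW

ω = 2πf = 5454 rad/s
X_L = ωL = 109 Ω
Z = 37.0 + j109 Ω
|Z| = √(37.0² + 109²) = 115 Ω
∠Z = arctan(109/37.0) = 71.3°
I = V/|Z| = 72.1 mA
P = VI cos φ = 8.3 × 0.0721 × cos(71.3°) = 192 mW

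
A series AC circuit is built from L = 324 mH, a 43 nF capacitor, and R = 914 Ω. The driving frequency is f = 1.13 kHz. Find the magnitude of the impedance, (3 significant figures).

1340 Ω

ω = 2πf = 7100 rad/s
X_L = ωL = 2300 Ω
X_C = 1/(ωC) = 3280 Ω
Net reactance X = X_L − X_C = -975 Ω
Z = 914 − j975 Ω
|Z| = √(914² + 975²) = 1340 Ω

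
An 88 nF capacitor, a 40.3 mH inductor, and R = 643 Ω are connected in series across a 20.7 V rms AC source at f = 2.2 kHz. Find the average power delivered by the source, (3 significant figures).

570 mW

ω = 2πf = 13820 rad/s
X_L = ωL = 557 Ω
X_C = 1/(ωC) = 822 Ω
Net reactance X = X_L − X_C = -265 Ω
Z = 643 − j265 Ω
|Z| = √(643² + 265²) = 695 Ω
∠Z = arctan(-265/643) = -22.4°
I = V/|Z| = 29.8 mA
P = VI cos φ = 20.7 × 0.0298 × cos(-22.4°) = 570 mW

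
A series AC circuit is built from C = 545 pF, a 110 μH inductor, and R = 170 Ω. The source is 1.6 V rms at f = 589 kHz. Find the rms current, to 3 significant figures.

ω = 2πf = 3.701e+06 rad/s
X_L = ωL = 407 Ω
X_C = 1/(ωC) = 496 Ω
Net reactance X = X_L − X_C = -88.7 Ω
Z = 170 − j88.7 Ω
|Z| = √(170² + 88.7²) = 192 Ω
I = V/|Z| = 1.6/192 = 8.34 mA

8.34 mA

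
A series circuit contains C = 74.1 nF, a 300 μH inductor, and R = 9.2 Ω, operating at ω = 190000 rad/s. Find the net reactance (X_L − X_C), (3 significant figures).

-14.0 Ω

X_L = ωL = 57.0 Ω
X_C = 1/(ωC) = 71.0 Ω
X = 57.0 − 71.0 = -14.0 Ω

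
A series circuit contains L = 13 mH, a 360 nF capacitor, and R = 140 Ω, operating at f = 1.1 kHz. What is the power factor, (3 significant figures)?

0.409

ω = 2πf = 6912 rad/s
X_L = ωL = 89.8 Ω
X_C = 1/(ωC) = 402 Ω
Net reactance X = X_L − X_C = -312 Ω
Z = 140 − j312 Ω
|Z| = √(140² + 312²) = 342 Ω
∠Z = arctan(-312/140) = -65.8°
cos φ = cos(-65.8°) = 0.409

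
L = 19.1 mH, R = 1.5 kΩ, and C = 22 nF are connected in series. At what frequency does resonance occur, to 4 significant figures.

ω₀ = 1/√(LC) = 1/√(0.0191 × 2.2e-08) = 48780 rad/s
f₀ = ω₀/(2π) = 7.764 kHz

7.764 kHz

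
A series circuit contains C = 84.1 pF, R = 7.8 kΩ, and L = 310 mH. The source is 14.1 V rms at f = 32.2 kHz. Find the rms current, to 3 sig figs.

1.61 mA

ω = 2πf = 202300 rad/s
X_L = ωL = 62700 Ω
X_C = 1/(ωC) = 58800 Ω
Net reactance X = X_L − X_C = 3950 Ω
Z = 7800 + j3950 Ω
|Z| = √(7800² + 3950²) = 8740 Ω
I = V/|Z| = 14.1/8740 = 1.61 mA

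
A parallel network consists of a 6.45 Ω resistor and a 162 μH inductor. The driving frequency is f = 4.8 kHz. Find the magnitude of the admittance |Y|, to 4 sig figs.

ω = 2πf = 30160 rad/s
X_L = ωL = 4.886 Ω
Parallel: admittances add. Y = 1/R + 1/(jωL)
Y = (0.1550 − j0.2047) S
|Y| = 0.2568 S → |Z| = 1/|Y| = 3.895 Ω, ∠Z = −∠Y = 52.86°

256.8 mS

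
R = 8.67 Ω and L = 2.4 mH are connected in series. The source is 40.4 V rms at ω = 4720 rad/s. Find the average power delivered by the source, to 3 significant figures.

69.5 W

X_L = ωL = 11.3 Ω
Z = 8.67 + j11.3 Ω
|Z| = √(8.67² + 11.3²) = 14.3 Ω
∠Z = arctan(11.3/8.67) = 52.6°
I = V/|Z| = 2.83 A
P = VI cos φ = 40.4 × 2.83 × cos(52.6°) = 69.5 W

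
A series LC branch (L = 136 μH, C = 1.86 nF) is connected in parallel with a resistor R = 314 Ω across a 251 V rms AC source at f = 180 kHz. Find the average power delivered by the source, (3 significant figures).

201 W

ω = 2πf = 1.131e+06 rad/s
X_L = ωL = 154 Ω
X_C = 1/(ωC) = 475 Ω
Branch 1: Z₁ = R = 314 Ω
Branch 2 (series LC): Z₂ = j(X_L − X_C) = −j322 Ω
Parallel: Z = Z₁Z₂/(Z₁+Z₂), |Z| = 225 Ω, ∠Z = -44.3°
I = V/|Z| = 1.12 A
P = VI cos φ = 251 × 1.12 × cos(-44.3°) = 201 W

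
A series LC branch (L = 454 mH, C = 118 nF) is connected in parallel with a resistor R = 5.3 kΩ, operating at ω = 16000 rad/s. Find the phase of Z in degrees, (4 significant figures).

X_L = ωL = 7264 Ω
X_C = 1/(ωC) = 529.7 Ω
Branch 1: Z₁ = R = 5300 Ω
Branch 2 (series LC): Z₂ = j(X_L − X_C) = j6734 Ω
Parallel: Z = Z₁Z₂/(Z₁+Z₂), |Z| = 4165 Ω, ∠Z = 38.20°

38.20°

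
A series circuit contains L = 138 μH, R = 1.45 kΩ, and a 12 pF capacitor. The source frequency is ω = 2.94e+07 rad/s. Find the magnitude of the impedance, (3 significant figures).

X_L = ωL = 4060 Ω
X_C = 1/(ωC) = 2830 Ω
Net reactance X = X_L − X_C = 1220 Ω
Z = 1450 + j1220 Ω
|Z| = √(1450² + 1220²) = 1900 Ω

1900 Ω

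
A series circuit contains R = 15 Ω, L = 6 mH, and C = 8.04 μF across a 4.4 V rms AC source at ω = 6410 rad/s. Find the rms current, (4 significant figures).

181.4 mA

X_L = ωL = 38.46 Ω
X_C = 1/(ωC) = 19.40 Ω
Net reactance X = X_L − X_C = 19.06 Ω
Z = 15.00 + j19.06 Ω
|Z| = √(15.00² + 19.06²) = 24.25 Ω
I = V/|Z| = 4.4/24.25 = 181.4 mA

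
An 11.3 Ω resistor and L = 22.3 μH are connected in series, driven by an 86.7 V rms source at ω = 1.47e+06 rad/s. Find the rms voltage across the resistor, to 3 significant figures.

28.3 V

X_L = ωL = 32.8 Ω
Z = 11.3 + j32.8 Ω
|Z| = √(11.3² + 32.8²) = 34.7 Ω
I = V/|Z| = 2.50 A
V_R = I·|Z_R| = 2.50 × 11.3 = 28.3 V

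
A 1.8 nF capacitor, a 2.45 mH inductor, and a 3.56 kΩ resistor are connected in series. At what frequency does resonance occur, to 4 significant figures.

75.79 kHz

ω₀ = 1/√(LC) = 1/√(0.00245 × 1.8e-09) = 476200 rad/s
f₀ = ω₀/(2π) = 75.79 kHz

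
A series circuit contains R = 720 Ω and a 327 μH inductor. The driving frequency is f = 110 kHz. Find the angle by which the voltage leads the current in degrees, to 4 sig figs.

17.43°

ω = 2πf = 691200 rad/s
X_L = ωL = 226.0 Ω
Z = 720.0 + j226.0 Ω
|Z| = √(720.0² + 226.0²) = 754.6 Ω
∠Z = arctan(226.0/720.0) = 17.43°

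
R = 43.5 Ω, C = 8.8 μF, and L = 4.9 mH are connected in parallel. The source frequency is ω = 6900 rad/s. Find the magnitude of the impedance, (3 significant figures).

25.8 Ω

X_L = ωL = 33.8 Ω
X_C = 1/(ωC) = 16.5 Ω
Parallel: admittances add. Y = 1/R + 1/(jωL) + jωC
Y = (0.0230 + j0.0311) S
|Y| = 0.0387 S → |Z| = 1/|Y| = 25.8 Ω, ∠Z = −∠Y = -53.6°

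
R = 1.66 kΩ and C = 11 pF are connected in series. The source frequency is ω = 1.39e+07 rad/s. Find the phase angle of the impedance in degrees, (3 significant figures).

X_C = 1/(ωC) = 6540 Ω
Z = 1660 − j6540 Ω
|Z| = √(1660² + 6540²) = 6750 Ω
∠Z = arctan(-6540/1660) = -75.8°

-75.8°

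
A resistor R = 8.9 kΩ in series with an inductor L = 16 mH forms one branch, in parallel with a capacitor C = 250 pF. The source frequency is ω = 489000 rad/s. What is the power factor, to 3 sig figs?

X_L = ωL = 7820 Ω
X_C = 1/(ωC) = 8180 Ω
Branch 1 (R+jX_L): Z₁ = 8900 + j7820 Ω, |Z₁| = 11900 Ω
Branch 2 (−jX_C): Z₂ = −j8180 Ω
Parallel: Z = Z₁Z₂/(Z₁+Z₂), |Z| = 10900 Ω, ∠Z = -46.4°
cos φ = cos(-46.4°) = 0.690

0.690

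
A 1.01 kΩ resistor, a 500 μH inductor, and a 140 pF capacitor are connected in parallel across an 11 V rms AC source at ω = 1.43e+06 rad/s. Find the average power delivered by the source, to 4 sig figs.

X_L = ωL = 715.0 Ω
X_C = 1/(ωC) = 4995 Ω
Parallel: admittances add. Y = 1/R + 1/(jωL) + jωC
Y = (0.0009901 − j0.001198) S
|Y| = 0.001554 S → |Z| = 1/|Y| = 643.3 Ω, ∠Z = −∠Y = 50.44°
I = V/|Z| = 17.10 mA
P = VI cos φ = 11 × 0.01710 × cos(50.44°) = 119.8 mW

119.8 mW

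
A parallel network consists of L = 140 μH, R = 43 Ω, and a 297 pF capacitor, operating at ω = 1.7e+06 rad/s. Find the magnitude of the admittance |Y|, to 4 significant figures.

23.55 mS

X_L = ωL = 238.0 Ω
X_C = 1/(ωC) = 1981 Ω
Parallel: admittances add. Y = 1/R + 1/(jωL) + jωC
Y = (0.02326 − j0.003697) S
|Y| = 0.02355 S → |Z| = 1/|Y| = 42.47 Ω, ∠Z = −∠Y = 9.032°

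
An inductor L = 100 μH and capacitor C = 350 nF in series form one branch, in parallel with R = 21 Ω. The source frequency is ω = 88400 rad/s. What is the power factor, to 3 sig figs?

X_L = ωL = 8.84 Ω
X_C = 1/(ωC) = 32.3 Ω
Branch 1: Z₁ = R = 21.0 Ω
Branch 2 (series LC): Z₂ = j(X_L − X_C) = −j23.5 Ω
Parallel: Z = Z₁Z₂/(Z₁+Z₂), |Z| = 15.7 Ω, ∠Z = -41.8°
cos φ = cos(-41.8°) = 0.745

0.745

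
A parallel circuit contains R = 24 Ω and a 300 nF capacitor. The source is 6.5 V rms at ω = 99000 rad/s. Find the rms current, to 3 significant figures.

X_C = 1/(ωC) = 33.7 Ω
Parallel: admittances add. Y = 1/R + jωC
Y = (0.0417 + j0.0297) S
|Y| = 0.0512 S → |Z| = 1/|Y| = 19.5 Ω, ∠Z = −∠Y = -35.5°
I = V/|Z| = 6.5/19.5 = 333 mA

333 mA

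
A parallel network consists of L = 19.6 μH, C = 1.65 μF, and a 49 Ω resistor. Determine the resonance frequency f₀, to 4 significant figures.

ω₀ = 1/√(LC) = 1/√(1.96e-05 × 1.65e-06) = 175800 rad/s
f₀ = ω₀/(2π) = 27.99 kHz

27.99 kHz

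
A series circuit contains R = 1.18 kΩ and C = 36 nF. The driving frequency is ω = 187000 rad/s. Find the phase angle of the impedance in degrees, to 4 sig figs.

X_C = 1/(ωC) = 148.5 Ω
Z = 1180 − j148.5 Ω
|Z| = √(1180² + 148.5²) = 1189 Ω
∠Z = arctan(-148.5/1180) = -7.175°

-7.175°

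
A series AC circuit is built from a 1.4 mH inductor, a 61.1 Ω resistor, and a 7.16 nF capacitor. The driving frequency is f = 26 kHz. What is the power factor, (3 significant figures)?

0.0971

ω = 2πf = 163400 rad/s
X_L = ωL = 229 Ω
X_C = 1/(ωC) = 855 Ω
Net reactance X = X_L − X_C = -626 Ω
Z = 61.1 − j626 Ω
|Z| = √(61.1² + 626²) = 629 Ω
∠Z = arctan(-626/61.1) = -84.4°
cos φ = cos(-84.4°) = 0.0971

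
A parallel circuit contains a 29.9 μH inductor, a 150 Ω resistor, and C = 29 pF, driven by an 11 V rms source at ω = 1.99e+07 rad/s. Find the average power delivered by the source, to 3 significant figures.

807 mW

X_L = ωL = 595 Ω
X_C = 1/(ωC) = 1730 Ω
Parallel: admittances add. Y = 1/R + 1/(jωL) + jωC
Y = (0.00667 − j0.00110) S
|Y| = 0.00676 S → |Z| = 1/|Y| = 148 Ω, ∠Z = −∠Y = 9.40°
I = V/|Z| = 74.3 mA
P = VI cos φ = 11 × 0.0743 × cos(9.40°) = 807 mW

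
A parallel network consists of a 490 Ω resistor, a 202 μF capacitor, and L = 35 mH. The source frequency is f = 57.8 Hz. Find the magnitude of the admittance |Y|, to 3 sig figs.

5.69 mS

ω = 2πf = 363.2 rad/s
X_L = ωL = 12.7 Ω
X_C = 1/(ωC) = 13.6 Ω
Parallel: admittances add. Y = 1/R + 1/(jωL) + jωC
Y = (0.00204 − j0.00531) S
|Y| = 0.00569 S → |Z| = 1/|Y| = 176 Ω, ∠Z = −∠Y = 69.0°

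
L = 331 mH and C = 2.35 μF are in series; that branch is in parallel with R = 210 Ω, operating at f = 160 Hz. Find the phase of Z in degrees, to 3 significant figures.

ω = 2πf = 1005 rad/s
X_L = ωL = 333 Ω
X_C = 1/(ωC) = 423 Ω
Branch 1: Z₁ = R = 210 Ω
Branch 2 (series LC): Z₂ = j(X_L − X_C) = −j90.5 Ω
Parallel: Z = Z₁Z₂/(Z₁+Z₂), |Z| = 83.1 Ω, ∠Z = -66.7°

-66.7°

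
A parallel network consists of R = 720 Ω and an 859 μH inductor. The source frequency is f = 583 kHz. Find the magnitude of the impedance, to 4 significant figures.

701.9 Ω

ω = 2πf = 3.663e+06 rad/s
X_L = ωL = 3147 Ω
Parallel: admittances add. Y = 1/R + 1/(jωL)
Y = (0.001389 − j0.0003178) S
|Y| = 0.001425 S → |Z| = 1/|Y| = 701.9 Ω, ∠Z = −∠Y = 12.89°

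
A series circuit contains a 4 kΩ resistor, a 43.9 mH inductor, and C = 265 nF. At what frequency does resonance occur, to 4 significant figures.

ω₀ = 1/√(LC) = 1/√(0.0439 × 2.65e-07) = 9271 rad/s
f₀ = ω₀/(2π) = 1.476 kHz

1.476 kHz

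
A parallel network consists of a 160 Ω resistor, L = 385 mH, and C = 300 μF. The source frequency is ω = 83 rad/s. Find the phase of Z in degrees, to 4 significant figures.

45.65°

X_L = ωL = 31.96 Ω
X_C = 1/(ωC) = 40.16 Ω
Parallel: admittances add. Y = 1/R + 1/(jωL) + jωC
Y = (0.006250 − j0.006394) S
|Y| = 0.008941 S → |Z| = 1/|Y| = 111.8 Ω, ∠Z = −∠Y = 45.65°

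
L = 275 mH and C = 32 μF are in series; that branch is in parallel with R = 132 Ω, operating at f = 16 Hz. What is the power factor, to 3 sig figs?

ω = 2πf = 100.5 rad/s
X_L = ωL = 27.6 Ω
X_C = 1/(ωC) = 311 Ω
Branch 1: Z₁ = R = 132 Ω
Branch 2 (series LC): Z₂ = j(X_L − X_C) = −j283 Ω
Parallel: Z = Z₁Z₂/(Z₁+Z₂), |Z| = 120 Ω, ∠Z = -25.0°
cos φ = cos(-25.0°) = 0.906

0.906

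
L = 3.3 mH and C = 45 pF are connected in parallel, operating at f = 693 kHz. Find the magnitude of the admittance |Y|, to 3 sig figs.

126 μS

ω = 2πf = 4.354e+06 rad/s
X_L = ωL = 14400 Ω
X_C = 1/(ωC) = 5100 Ω
Parallel: admittances add. Y = 1/(jωL) + jωC
Y = (0 + j0.000126) S
|Y| = 0.000126 S → |Z| = 1/|Y| = 7910 Ω, ∠Z = −∠Y = -90.0°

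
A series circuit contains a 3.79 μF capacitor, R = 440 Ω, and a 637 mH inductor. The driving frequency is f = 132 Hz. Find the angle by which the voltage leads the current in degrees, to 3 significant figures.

25.5°

ω = 2πf = 829.4 rad/s
X_L = ωL = 528 Ω
X_C = 1/(ωC) = 318 Ω
Net reactance X = X_L − X_C = 210 Ω
Z = 440 + j210 Ω
|Z| = √(440² + 210²) = 488 Ω
∠Z = arctan(210/440) = 25.5°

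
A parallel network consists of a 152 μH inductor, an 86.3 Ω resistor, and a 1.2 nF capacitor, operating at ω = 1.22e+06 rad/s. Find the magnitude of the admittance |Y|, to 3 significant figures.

12.2 mS

X_L = ωL = 185 Ω
X_C = 1/(ωC) = 683 Ω
Parallel: admittances add. Y = 1/R + 1/(jωL) + jωC
Y = (0.0116 − j0.00393) S
|Y| = 0.0122 S → |Z| = 1/|Y| = 81.7 Ω, ∠Z = −∠Y = 18.7°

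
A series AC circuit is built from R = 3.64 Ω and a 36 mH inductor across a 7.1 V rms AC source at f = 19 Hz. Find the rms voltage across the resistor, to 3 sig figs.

ω = 2πf = 119.4 rad/s
X_L = ωL = 4.30 Ω
Z = 3.64 + j4.30 Ω
|Z| = √(3.64² + 4.30²) = 5.63 Ω
I = V/|Z| = 1.26 A
V_R = I·|Z_R| = 1.26 × 3.64 = 4.59 V

4.59 V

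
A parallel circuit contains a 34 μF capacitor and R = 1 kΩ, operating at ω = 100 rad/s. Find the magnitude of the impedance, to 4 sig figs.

282.2 Ω

X_C = 1/(ωC) = 294.1 Ω
Parallel: admittances add. Y = 1/R + jωC
Y = (0.001000 + j0.003400) S
|Y| = 0.003544 S → |Z| = 1/|Y| = 282.2 Ω, ∠Z = −∠Y = -73.61°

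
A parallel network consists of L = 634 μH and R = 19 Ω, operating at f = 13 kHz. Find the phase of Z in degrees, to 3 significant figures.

20.1°

ω = 2πf = 81680 rad/s
X_L = ωL = 51.8 Ω
Parallel: admittances add. Y = 1/R + 1/(jωL)
Y = (0.0526 − j0.0193) S
|Y| = 0.0561 S → |Z| = 1/|Y| = 17.8 Ω, ∠Z = −∠Y = 20.1°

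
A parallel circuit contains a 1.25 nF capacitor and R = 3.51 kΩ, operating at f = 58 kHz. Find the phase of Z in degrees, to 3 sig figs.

ω = 2πf = 364400 rad/s
X_C = 1/(ωC) = 2200 Ω
Parallel: admittances add. Y = 1/R + jωC
Y = (0.000285 + j0.000456) S
|Y| = 0.000537 S → |Z| = 1/|Y| = 1860 Ω, ∠Z = −∠Y = -58.0°

-58.0°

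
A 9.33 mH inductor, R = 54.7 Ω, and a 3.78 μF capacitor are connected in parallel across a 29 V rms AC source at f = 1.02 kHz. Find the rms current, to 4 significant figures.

573.1 mA

ω = 2πf = 6409 rad/s
X_L = ωL = 59.79 Ω
X_C = 1/(ωC) = 41.28 Ω
Parallel: admittances add. Y = 1/R + 1/(jωL) + jωC
Y = (0.01828 + j0.007502) S
|Y| = 0.01976 S → |Z| = 1/|Y| = 50.61 Ω, ∠Z = −∠Y = -22.31°
I = V/|Z| = 29/50.61 = 573.1 mA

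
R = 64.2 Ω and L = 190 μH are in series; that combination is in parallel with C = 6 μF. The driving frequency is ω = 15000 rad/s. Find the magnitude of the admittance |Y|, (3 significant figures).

X_L = ωL = 2.85 Ω
X_C = 1/(ωC) = 11.1 Ω
Branch 1 (R+jX_L): Z₁ = 64.2 + j2.85 Ω, |Z₁| = 64.3 Ω
Branch 2 (−jX_C): Z₂ = −j11.1 Ω
Parallel: Z = Z₁Z₂/(Z₁+Z₂), |Z| = 11.0 Ω, ∠Z = -80.1°
|Y| = 1/|Z| = 90.7 mS

90.7 mS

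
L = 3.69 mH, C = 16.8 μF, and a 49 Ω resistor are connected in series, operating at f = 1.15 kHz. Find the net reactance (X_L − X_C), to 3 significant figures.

18.4 Ω

ω = 2πf = 7226 rad/s
X_L = ωL = 26.7 Ω
X_C = 1/(ωC) = 8.24 Ω
X = 26.7 − 8.24 = 18.4 Ω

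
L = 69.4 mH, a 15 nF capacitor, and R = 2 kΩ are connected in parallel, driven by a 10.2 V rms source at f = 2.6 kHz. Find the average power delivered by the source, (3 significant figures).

ω = 2πf = 16340 rad/s
X_L = ωL = 1130 Ω
X_C = 1/(ωC) = 4080 Ω
Parallel: admittances add. Y = 1/R + 1/(jωL) + jωC
Y = (0.000500 − j0.000637) S
|Y| = 0.000810 S → |Z| = 1/|Y| = 1230 Ω, ∠Z = −∠Y = 51.9°
I = V/|Z| = 8.26 mA
P = VI cos φ = 10.2 × 0.00826 × cos(51.9°) = 52.0 mW

52.0 mW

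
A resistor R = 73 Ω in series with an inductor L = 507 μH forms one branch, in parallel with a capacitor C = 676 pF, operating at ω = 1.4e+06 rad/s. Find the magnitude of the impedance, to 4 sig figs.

2127 Ω

X_L = ωL = 709.8 Ω
X_C = 1/(ωC) = 1057 Ω
Branch 1 (R+jX_L): Z₁ = 73.00 + j709.8 Ω, |Z₁| = 713.5 Ω
Branch 2 (−jX_C): Z₂ = −j1057 Ω
Parallel: Z = Z₁Z₂/(Z₁+Z₂), |Z| = 2127 Ω, ∠Z = 72.24°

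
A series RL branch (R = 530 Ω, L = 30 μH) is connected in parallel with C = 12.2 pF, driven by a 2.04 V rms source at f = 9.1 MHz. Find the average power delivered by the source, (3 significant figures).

ω = 2πf = 5.718e+07 rad/s
X_L = ωL = 1720 Ω
X_C = 1/(ωC) = 1430 Ω
Branch 1 (R+jX_L): Z₁ = 530 + j1720 Ω, |Z₁| = 1800 Ω
Branch 2 (−jX_C): Z₂ = −j1430 Ω
Parallel: Z = Z₁Z₂/(Z₁+Z₂), |Z| = 4290 Ω, ∠Z = -45.2°
I = V/|Z| = 476 μA
P = VI cos φ = 2.04 × 0.000476 × cos(-45.2°) = 684 μW

684 μW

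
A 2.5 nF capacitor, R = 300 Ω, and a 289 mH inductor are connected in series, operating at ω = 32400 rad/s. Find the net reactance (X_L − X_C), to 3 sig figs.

X_L = ωL = 9360 Ω
X_C = 1/(ωC) = 12300 Ω
X = 9360 − 12300 = -2980 Ω

-2980 Ω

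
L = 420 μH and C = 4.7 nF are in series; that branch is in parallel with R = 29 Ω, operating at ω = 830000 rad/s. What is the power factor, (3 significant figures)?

0.954

X_L = ωL = 349 Ω
X_C = 1/(ωC) = 256 Ω
Branch 1: Z₁ = R = 29.0 Ω
Branch 2 (series LC): Z₂ = j(X_L − X_C) = j92.3 Ω
Parallel: Z = Z₁Z₂/(Z₁+Z₂), |Z| = 27.7 Ω, ∠Z = 17.5°
cos φ = cos(17.5°) = 0.954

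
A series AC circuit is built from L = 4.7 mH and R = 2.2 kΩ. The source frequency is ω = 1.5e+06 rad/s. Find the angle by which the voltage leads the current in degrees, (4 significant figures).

72.67°

X_L = ωL = 7050 Ω
Z = 2200 + j7050 Ω
|Z| = √(2200² + 7050²) = 7385 Ω
∠Z = arctan(7050/2200) = 72.67°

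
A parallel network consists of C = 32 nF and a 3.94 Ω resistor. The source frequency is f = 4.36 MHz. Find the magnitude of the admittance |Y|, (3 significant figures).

ω = 2πf = 2.739e+07 rad/s
X_C = 1/(ωC) = 1.14 Ω
Parallel: admittances add. Y = 1/R + jωC
Y = (0.254 + j0.877) S
|Y| = 0.913 S → |Z| = 1/|Y| = 1.10 Ω, ∠Z = −∠Y = -73.9°

913 mS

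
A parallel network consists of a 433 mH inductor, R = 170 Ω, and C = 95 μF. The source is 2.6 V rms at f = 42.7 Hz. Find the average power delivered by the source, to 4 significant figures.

39.76 mW

ω = 2πf = 268.3 rad/s
X_L = ωL = 116.2 Ω
X_C = 1/(ωC) = 39.23 Ω
Parallel: admittances add. Y = 1/R + 1/(jωL) + jωC
Y = (0.005882 + j0.01688) S
|Y| = 0.01788 S → |Z| = 1/|Y| = 55.94 Ω, ∠Z = −∠Y = -70.79°
I = V/|Z| = 46.48 mA
P = VI cos φ = 2.6 × 0.04648 × cos(-70.79°) = 39.76 mW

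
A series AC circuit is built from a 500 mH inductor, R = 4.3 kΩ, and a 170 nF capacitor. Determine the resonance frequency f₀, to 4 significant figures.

545.9 Hz

ω₀ = 1/√(LC) = 1/√(0.5 × 1.7e-07) = 3430 rad/s
f₀ = ω₀/(2π) = 545.9 Hz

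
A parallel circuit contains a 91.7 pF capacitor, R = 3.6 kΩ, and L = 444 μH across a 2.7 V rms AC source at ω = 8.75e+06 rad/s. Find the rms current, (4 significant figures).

X_L = ωL = 3885 Ω
X_C = 1/(ωC) = 1246 Ω
Parallel: admittances add. Y = 1/R + 1/(jωL) + jωC
Y = (0.0002778 + j0.0005450) S
|Y| = 0.0006117 S → |Z| = 1/|Y| = 1635 Ω, ∠Z = −∠Y = -62.99°
I = V/|Z| = 2.7/1635 = 1.652 mA

1.652 mA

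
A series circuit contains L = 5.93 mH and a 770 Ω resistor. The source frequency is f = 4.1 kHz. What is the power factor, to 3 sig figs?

0.981

ω = 2πf = 25760 rad/s
X_L = ωL = 153 Ω
Z = 770 + j153 Ω
|Z| = √(770² + 153²) = 785 Ω
∠Z = arctan(153/770) = 11.2°
cos φ = cos(11.2°) = 0.981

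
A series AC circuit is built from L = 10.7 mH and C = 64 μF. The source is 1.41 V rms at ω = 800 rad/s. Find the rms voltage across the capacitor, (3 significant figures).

2.51 V

X_L = ωL = 8.56 Ω
X_C = 1/(ωC) = 19.5 Ω
Net reactance X = X_L − X_C = -11.0 Ω
Z = − j11.0 Ω
|Z| = √(0² + 11.0²) = 11.0 Ω
I = V/|Z| = 129 mA
V_C = I·|Z_C| = 0.129 × 19.5 = 2.51 V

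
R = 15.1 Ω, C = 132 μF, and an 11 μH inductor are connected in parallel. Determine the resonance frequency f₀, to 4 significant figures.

ω₀ = 1/√(LC) = 1/√(1.1e-05 × 0.000132) = 26240 rad/s
f₀ = ω₀/(2π) = 4.177 kHz

4.177 kHz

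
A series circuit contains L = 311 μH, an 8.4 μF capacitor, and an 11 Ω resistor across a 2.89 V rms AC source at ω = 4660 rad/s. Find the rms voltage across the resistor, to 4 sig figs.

X_L = ωL = 1.449 Ω
X_C = 1/(ωC) = 25.55 Ω
Net reactance X = X_L − X_C = -24.10 Ω
Z = 11.00 − j24.10 Ω
|Z| = √(11.00² + 24.10²) = 26.49 Ω
I = V/|Z| = 109.1 mA
V_R = I·|Z_R| = 0.1091 × 11.00 = 1.200 V

1.200 V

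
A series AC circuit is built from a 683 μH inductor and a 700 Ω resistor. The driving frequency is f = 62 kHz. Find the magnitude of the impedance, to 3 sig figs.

749 Ω

ω = 2πf = 389600 rad/s
X_L = ωL = 266 Ω
Z = 700 + j266 Ω
|Z| = √(700² + 266²) = 749 Ω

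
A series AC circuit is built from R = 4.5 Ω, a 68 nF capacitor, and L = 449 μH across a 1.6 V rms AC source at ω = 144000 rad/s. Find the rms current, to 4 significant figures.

X_L = ωL = 64.66 Ω
X_C = 1/(ωC) = 102.1 Ω
Net reactance X = X_L − X_C = -37.47 Ω
Z = 4.500 − j37.47 Ω
|Z| = √(4.500² + 37.47²) = 37.74 Ω
I = V/|Z| = 1.6/37.74 = 42.40 mA

42.40 mA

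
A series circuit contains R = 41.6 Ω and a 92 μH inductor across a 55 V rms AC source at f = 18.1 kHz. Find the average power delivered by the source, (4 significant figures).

68.39 W

ω = 2πf = 113700 rad/s
X_L = ωL = 10.46 Ω
Z = 41.60 + j10.46 Ω
|Z| = √(41.60² + 10.46²) = 42.90 Ω
∠Z = arctan(10.46/41.60) = 14.12°
I = V/|Z| = 1.282 A
P = VI cos φ = 55 × 1.282 × cos(14.12°) = 68.39 W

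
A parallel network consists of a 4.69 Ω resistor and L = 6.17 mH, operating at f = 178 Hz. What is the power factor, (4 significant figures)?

ω = 2πf = 1118 rad/s
X_L = ωL = 6.901 Ω
Parallel: admittances add. Y = 1/R + 1/(jωL)
Y = (0.2132 − j0.1449) S
|Y| = 0.2578 S → |Z| = 1/|Y| = 3.879 Ω, ∠Z = −∠Y = 34.20°
cos φ = cos(34.20°) = 0.8271

0.8271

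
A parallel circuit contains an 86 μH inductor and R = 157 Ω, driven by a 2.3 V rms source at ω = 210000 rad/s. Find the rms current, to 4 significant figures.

X_L = ωL = 18.06 Ω
Parallel: admittances add. Y = 1/R + 1/(jωL)
Y = (0.006369 − j0.05537) S
|Y| = 0.05574 S → |Z| = 1/|Y| = 17.94 Ω, ∠Z = −∠Y = 83.44°
I = V/|Z| = 2.3/17.94 = 128.2 mA

128.2 mA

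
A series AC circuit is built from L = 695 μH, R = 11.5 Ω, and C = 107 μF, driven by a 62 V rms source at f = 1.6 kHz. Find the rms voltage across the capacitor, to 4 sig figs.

4.434 V

ω = 2πf = 10050 rad/s
X_L = ωL = 6.987 Ω
X_C = 1/(ωC) = 0.9296 Ω
Net reactance X = X_L − X_C = 6.057 Ω
Z = 11.50 + j6.057 Ω
|Z| = √(11.50² + 6.057²) = 13.00 Ω
I = V/|Z| = 4.770 A
V_C = I·|Z_C| = 4.770 × 0.9296 = 4.434 V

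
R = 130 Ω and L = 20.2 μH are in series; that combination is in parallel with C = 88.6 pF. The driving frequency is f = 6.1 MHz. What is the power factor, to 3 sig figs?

ω = 2πf = 3.833e+07 rad/s
X_L = ωL = 774 Ω
X_C = 1/(ωC) = 294 Ω
Branch 1 (R+jX_L): Z₁ = 130 + j774 Ω, |Z₁| = 785 Ω
Branch 2 (−jX_C): Z₂ = −j294 Ω
Parallel: Z = Z₁Z₂/(Z₁+Z₂), |Z| = 465 Ω, ∠Z = -84.4°
cos φ = cos(-84.4°) = 0.0981

0.0981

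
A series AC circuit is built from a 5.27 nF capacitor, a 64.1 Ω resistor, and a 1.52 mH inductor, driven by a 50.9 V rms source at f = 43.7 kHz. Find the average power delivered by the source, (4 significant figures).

ω = 2πf = 274600 rad/s
X_L = ωL = 417.4 Ω
X_C = 1/(ωC) = 691.1 Ω
Net reactance X = X_L − X_C = -273.7 Ω
Z = 64.10 − j273.7 Ω
|Z| = √(64.10² + 273.7²) = 281.1 Ω
∠Z = arctan(-273.7/64.10) = -76.82°
I = V/|Z| = 181.1 mA
P = VI cos φ = 50.9 × 0.1811 × cos(-76.82°) = 2.101 W

2.101 W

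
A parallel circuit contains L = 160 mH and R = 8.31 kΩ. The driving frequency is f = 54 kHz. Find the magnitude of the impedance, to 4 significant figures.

ω = 2πf = 339300 rad/s
X_L = ωL = 54290 Ω
Parallel: admittances add. Y = 1/R + 1/(jωL)
Y = (0.0001203 − j1.842e-05) S
|Y| = 0.0001217 S → |Z| = 1/|Y| = 8214 Ω, ∠Z = −∠Y = 8.703°

8214 Ω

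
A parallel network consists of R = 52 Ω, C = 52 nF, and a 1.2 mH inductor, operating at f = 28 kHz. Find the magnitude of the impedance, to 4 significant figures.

ω = 2πf = 175900 rad/s
X_L = ωL = 211.1 Ω
X_C = 1/(ωC) = 109.3 Ω
Parallel: admittances add. Y = 1/R + 1/(jωL) + jωC
Y = (0.01923 + j0.004412) S
|Y| = 0.01973 S → |Z| = 1/|Y| = 50.68 Ω, ∠Z = −∠Y = -12.92°

50.68 Ω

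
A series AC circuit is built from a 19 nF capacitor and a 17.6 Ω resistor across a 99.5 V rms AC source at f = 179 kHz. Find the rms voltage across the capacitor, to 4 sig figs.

93.13 V

ω = 2πf = 1.125e+06 rad/s
X_C = 1/(ωC) = 46.80 Ω
Z = 17.60 − j46.80 Ω
|Z| = √(17.60² + 46.80²) = 50.00 Ω
I = V/|Z| = 1.990 A
V_C = I·|Z_C| = 1.990 × 46.80 = 93.13 V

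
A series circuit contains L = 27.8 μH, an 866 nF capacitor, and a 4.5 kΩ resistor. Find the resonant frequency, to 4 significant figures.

ω₀ = 1/√(LC) = 1/√(2.78e-05 × 8.66e-07) = 203800 rad/s
f₀ = ω₀/(2π) = 32.44 kHz

32.44 kHz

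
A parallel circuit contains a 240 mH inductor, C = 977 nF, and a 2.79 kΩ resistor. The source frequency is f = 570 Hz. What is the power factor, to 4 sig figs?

0.1517

ω = 2πf = 3581 rad/s
X_L = ωL = 859.5 Ω
X_C = 1/(ωC) = 285.8 Ω
Parallel: admittances add. Y = 1/R + 1/(jωL) + jωC
Y = (0.0003584 + j0.002336) S
|Y| = 0.002363 S → |Z| = 1/|Y| = 423.2 Ω, ∠Z = −∠Y = -81.28°
cos φ = cos(-81.28°) = 0.1517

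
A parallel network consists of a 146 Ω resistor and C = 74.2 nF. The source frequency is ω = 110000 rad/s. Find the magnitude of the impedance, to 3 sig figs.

X_C = 1/(ωC) = 123 Ω
Parallel: admittances add. Y = 1/R + jωC
Y = (0.00685 + j0.00816) S
|Y| = 0.0107 S → |Z| = 1/|Y| = 93.9 Ω, ∠Z = −∠Y = -50.0°

93.9 Ω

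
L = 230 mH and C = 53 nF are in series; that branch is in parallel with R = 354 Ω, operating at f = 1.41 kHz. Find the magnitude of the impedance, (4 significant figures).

89.13 Ω

ω = 2πf = 8859 rad/s
X_L = ωL = 2038 Ω
X_C = 1/(ωC) = 2130 Ω
Branch 1: Z₁ = R = 354.0 Ω
Branch 2 (series LC): Z₂ = j(X_L − X_C) = −j92.10 Ω
Parallel: Z = Z₁Z₂/(Z₁+Z₂), |Z| = 89.13 Ω, ∠Z = -75.42°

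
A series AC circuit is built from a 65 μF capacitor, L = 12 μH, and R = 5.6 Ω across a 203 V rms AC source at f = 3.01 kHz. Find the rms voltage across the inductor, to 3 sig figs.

ω = 2πf = 18910 rad/s
X_L = ωL = 0.227 Ω
X_C = 1/(ωC) = 0.813 Ω
Net reactance X = X_L − X_C = -0.587 Ω
Z = 5.60 − j0.587 Ω
|Z| = √(5.60² + 0.587²) = 5.63 Ω
I = V/|Z| = 36.1 A
V_L = I·|Z_L| = 36.1 × 0.227 = 8.18 V

8.18 V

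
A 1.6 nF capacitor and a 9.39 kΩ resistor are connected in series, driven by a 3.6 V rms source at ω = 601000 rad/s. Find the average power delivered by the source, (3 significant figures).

X_C = 1/(ωC) = 1040 Ω
Z = 9390 − j1040 Ω
|Z| = √(9390² + 1040²) = 9450 Ω
∠Z = arctan(-1040/9390) = -6.32°
I = V/|Z| = 381 μA
P = VI cos φ = 3.6 × 0.000381 × cos(-6.32°) = 1.36 mW

1.36 mW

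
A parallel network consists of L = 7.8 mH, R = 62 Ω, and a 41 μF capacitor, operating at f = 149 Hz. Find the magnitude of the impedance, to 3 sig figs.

10.0 Ω

ω = 2πf = 936.2 rad/s
X_L = ωL = 7.30 Ω
X_C = 1/(ωC) = 26.1 Ω
Parallel: admittances add. Y = 1/R + 1/(jωL) + jωC
Y = (0.0161 − j0.0986) S
|Y| = 0.0999 S → |Z| = 1/|Y| = 10.0 Ω, ∠Z = −∠Y = 80.7°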